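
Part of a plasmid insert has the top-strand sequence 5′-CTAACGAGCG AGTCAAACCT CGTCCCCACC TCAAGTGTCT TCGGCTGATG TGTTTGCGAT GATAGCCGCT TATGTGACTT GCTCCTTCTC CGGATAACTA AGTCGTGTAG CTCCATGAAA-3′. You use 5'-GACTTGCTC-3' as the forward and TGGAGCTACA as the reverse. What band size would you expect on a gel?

Scanning the template, GACTTGCTC occurs at positions 76–84; this primer anneals to the bottom strand there with its 3' end pointing downstream.
Taking the reverse complement of TGGAGCTACA gives TGTAGCTCCA, found at positions 106–115 on the template; the primer anneals here to the top strand with its 3' end pointing upstream.
Amplicon spans positions 76–115: 40 bp.

40 bp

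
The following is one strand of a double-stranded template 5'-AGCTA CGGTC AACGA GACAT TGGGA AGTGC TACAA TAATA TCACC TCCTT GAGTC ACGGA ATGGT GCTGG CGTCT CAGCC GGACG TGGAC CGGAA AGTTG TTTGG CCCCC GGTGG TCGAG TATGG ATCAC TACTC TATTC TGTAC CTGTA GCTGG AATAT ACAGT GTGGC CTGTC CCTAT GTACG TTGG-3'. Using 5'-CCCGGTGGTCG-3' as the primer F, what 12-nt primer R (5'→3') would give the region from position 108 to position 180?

The product's 3' end on the top strand is position 180.
The reverse primer anneals to the top strand over positions 169–180, i.e. to GCCTGTCCCTAT.
Its sequence written 5'→3' is the reverse complement: ATAGGGACAGGC.

5'-ATAGGGACAGGC-3'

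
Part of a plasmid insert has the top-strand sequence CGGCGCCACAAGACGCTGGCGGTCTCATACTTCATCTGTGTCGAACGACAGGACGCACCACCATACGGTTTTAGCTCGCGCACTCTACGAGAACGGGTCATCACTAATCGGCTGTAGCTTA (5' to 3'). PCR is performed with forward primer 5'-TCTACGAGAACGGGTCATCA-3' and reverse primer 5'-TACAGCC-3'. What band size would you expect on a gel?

Forward primer TCTACGAGAACGGGTCATCA is found on the top strand at positions 84–103.
Taking the reverse complement of TACAGCC gives GGCTGTA, found at positions 110–116 on the template; the primer anneals here to the top strand with its 3' end pointing upstream.
Product length = (reverse-primer end) − (forward-primer start) + 1 = 116 − 84 + 1 = 33 bp.

33 bp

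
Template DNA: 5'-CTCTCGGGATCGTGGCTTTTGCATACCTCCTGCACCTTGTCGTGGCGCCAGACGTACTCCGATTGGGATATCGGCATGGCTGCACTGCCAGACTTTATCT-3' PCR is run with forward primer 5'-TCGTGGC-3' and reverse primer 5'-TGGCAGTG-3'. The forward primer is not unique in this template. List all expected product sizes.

81 bp, 51 bp

The forward primer TCGTGGC matches the top strand at positions 10–16, 40–46.
The reverse primer's reverse complement is CACTGCCA, matching at positions 83–90.
Each forward site pairs with the reverse site to give a product ending at position 90: sizes 81, 51 bp.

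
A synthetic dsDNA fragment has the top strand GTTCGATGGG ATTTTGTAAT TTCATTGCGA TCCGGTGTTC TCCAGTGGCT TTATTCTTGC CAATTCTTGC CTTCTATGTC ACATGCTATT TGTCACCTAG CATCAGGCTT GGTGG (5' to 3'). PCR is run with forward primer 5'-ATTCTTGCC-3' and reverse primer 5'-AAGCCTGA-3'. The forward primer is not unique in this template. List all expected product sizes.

The forward primer ATTCTTGCC matches the top strand at positions 53–61, 63–71.
The reverse primer's reverse complement is TCAGGCTT, matching at positions 103–110.
Each forward site pairs with the reverse site to give a product ending at position 110: sizes 58, 48 bp.

58 bp, 48 bp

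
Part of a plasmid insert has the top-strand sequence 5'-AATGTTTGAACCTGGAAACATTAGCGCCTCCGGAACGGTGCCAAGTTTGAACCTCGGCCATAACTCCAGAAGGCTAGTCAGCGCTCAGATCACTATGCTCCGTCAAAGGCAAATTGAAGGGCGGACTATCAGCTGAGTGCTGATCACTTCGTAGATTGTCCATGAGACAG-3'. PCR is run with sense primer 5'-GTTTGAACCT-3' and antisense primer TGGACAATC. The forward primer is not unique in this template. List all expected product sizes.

159 bp, 118 bp

The forward primer GTTTGAACCT matches the top strand at positions 4–13, 45–54.
The reverse primer's reverse complement is GATTGTCCA, matching at positions 154–162.
Each forward site pairs with the reverse site to give a product ending at position 162: sizes 159, 118 bp.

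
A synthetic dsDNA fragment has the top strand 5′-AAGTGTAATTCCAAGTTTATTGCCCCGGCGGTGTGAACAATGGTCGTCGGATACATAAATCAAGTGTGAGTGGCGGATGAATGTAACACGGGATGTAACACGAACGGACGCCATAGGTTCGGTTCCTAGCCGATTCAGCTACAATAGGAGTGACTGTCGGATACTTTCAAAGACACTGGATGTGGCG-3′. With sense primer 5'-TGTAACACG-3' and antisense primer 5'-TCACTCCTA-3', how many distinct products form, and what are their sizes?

The forward primer TGTAACACG matches the top strand at positions 82–90, 94–102.
The reverse primer's reverse complement is TAGGAGTGA, matching at positions 145–153.
Each forward site pairs with the reverse site to give a product ending at position 153: sizes 72, 60 bp.

Two products: 72 bp, 60 bp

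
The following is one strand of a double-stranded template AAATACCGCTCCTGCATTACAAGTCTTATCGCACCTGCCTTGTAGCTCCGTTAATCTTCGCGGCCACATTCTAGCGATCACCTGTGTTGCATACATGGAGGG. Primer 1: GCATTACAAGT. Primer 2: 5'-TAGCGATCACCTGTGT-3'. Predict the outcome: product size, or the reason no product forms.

No product — both primers anneal to the same strand and extend in the same direction.

Primer 1 (GCATTACAAGT) matches the top strand at positions 14–24 (3' end points downstream).
Primer 2 (TAGCGATCACCTGTGT) also matches the top strand directly, at positions 72–87 — its reverse complement ACACAGGTGATCGCTA is not present.
Both primers anneal to the bottom strand with 3' ends pointing the same way, so neither can prime synthesis back toward the other.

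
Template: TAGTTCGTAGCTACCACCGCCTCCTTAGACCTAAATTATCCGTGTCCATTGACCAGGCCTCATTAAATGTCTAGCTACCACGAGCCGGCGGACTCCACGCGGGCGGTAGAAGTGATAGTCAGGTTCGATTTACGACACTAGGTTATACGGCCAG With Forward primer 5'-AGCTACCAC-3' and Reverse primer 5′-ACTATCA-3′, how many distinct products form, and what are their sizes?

The forward primer AGCTACCAC matches the top strand at positions 9–17, 73–81.
The reverse primer's reverse complement is TGATAGT, matching at positions 113–119.
Each forward site pairs with the reverse site to give a product ending at position 119: sizes 111, 47 bp.

Two products: 111 bp, 47 bp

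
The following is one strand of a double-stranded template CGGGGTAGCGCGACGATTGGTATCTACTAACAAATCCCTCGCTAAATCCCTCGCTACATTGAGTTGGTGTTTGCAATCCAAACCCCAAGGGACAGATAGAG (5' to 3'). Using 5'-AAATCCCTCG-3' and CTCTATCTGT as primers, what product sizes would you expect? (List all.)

70 bp, 58 bp

The forward primer AAATCCCTCG matches the top strand at positions 32–41, 44–53.
The reverse primer's reverse complement is ACAGATAGAG, matching at positions 92–101.
Each forward site pairs with the reverse site to give a product ending at position 101: sizes 70, 58 bp.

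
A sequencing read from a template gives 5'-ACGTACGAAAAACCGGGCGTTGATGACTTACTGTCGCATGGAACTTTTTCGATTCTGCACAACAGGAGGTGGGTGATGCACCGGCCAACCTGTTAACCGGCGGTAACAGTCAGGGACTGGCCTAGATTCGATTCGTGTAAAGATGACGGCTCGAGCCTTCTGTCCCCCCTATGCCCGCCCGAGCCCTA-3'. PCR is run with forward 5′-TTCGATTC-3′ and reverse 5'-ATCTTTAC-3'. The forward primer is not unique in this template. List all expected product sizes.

The forward primer TTCGATTC matches the top strand at positions 48–55, 127–134.
The reverse primer's reverse complement is GTAAAGAT, matching at positions 137–144.
Each forward site pairs with the reverse site to give a product ending at position 144: sizes 97, 18 bp.

97 bp, 18 bp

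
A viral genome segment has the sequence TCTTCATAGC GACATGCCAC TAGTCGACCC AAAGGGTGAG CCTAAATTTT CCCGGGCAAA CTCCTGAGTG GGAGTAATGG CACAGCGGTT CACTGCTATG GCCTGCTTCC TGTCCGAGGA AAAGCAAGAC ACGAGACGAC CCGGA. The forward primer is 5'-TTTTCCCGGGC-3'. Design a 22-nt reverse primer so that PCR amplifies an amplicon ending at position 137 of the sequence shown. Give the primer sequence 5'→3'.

The forward primer binds at positions 47–57; the product's 3' end on the top strand is position 137.
The reverse primer anneals to the top strand over positions 116–137, i.e. to GAGGAAAAGCAAGACACGAGAC.
Its sequence written 5'→3' is the reverse complement: GTCTCGTGTCTTGCTTTTCCTC.

5'-GTCTCGTGTCTTGCTTTTCCTC-3'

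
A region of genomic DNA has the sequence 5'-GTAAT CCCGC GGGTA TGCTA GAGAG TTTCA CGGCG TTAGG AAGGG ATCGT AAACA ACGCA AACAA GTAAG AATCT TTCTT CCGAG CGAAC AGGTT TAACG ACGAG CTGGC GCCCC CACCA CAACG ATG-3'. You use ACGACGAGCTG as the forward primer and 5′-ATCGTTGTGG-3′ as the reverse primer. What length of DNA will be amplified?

30 bp

Forward primer ACGACGAGCTG is found on the top strand at positions 98–108.
Reverse complement of the reverse primer: CCACAACGAT. This occurs on the top strand at positions 118–127.
Product length = (reverse-primer end) − (forward-primer start) + 1 = 127 − 98 + 1 = 30 bp.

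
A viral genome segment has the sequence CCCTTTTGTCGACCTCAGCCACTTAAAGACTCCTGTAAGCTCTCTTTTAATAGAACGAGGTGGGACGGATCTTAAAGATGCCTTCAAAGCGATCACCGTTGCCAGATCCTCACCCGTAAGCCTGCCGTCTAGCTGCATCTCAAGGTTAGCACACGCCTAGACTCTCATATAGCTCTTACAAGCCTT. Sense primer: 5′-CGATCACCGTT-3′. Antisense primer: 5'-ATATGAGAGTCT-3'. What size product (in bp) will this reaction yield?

Scanning the template, CGATCACCGTT occurs at positions 90–100; this primer anneals to the bottom strand there with its 3' end pointing downstream.
The reverse primer's reverse complement is AGACTCTCATAT, which matches the template at positions 159–170.
Product length = (reverse-primer end) − (forward-primer start) + 1 = 170 − 90 + 1 = 81 bp.

81 bp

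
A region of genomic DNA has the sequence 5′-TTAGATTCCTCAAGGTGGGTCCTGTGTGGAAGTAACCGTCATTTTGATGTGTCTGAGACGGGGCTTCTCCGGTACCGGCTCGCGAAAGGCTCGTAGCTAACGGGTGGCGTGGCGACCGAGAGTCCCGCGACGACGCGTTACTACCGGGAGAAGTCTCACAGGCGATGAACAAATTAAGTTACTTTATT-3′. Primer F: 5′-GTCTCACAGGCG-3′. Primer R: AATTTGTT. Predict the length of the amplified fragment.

The forward primer matches the template at positions 153–164.
The reverse primer's reverse complement is AACAAATT, which matches the template at positions 168–175.
The product runs from position 153 to position 175, so its length is 175 − 153 + 1 = 23 bp.

23 bp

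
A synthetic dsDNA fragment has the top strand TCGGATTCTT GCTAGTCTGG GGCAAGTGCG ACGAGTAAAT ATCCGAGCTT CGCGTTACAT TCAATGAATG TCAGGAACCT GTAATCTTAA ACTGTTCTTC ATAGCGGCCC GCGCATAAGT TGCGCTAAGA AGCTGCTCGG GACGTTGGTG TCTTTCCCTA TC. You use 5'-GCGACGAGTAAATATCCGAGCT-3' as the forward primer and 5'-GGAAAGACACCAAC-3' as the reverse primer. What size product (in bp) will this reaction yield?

130 bp

Forward primer GCGACGAGTAAATATCCGAGCT is found on the top strand at positions 28–49.
Taking the reverse complement of GGAAAGACACCAAC gives GTTGGTGTCTTTCC, found at positions 144–157 on the template; the primer anneals here to the top strand with its 3' end pointing upstream.
Amplicon spans positions 28–157: 130 bp.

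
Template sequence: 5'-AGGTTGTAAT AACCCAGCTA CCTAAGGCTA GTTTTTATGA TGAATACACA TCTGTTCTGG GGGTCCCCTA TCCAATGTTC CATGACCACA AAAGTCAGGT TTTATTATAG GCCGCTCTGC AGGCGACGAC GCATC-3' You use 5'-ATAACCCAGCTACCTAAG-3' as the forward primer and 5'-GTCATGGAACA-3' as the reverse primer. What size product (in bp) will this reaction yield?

Scanning the template, ATAACCCAGCTACCTAAG occurs at positions 9–26; this primer anneals to the bottom strand there with its 3' end pointing downstream.
Reverse complement of the reverse primer: TGTTCCATGAC. This occurs on the top strand at positions 76–86.
The product runs from position 9 to position 86, so its length is 86 − 9 + 1 = 78 bp.

78 bp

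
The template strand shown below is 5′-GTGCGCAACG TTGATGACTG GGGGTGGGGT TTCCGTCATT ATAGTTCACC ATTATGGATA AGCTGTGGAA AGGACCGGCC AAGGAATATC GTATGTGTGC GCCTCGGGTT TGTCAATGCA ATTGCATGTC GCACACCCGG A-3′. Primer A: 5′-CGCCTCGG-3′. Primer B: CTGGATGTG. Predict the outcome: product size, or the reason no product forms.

Primer B (CTGGATGTG) does not match the top strand, and its reverse complement CACATCCAG does not match either.
With no annealing site for primer B, no amplification occurs.

No product — primer B has no binding site in the template.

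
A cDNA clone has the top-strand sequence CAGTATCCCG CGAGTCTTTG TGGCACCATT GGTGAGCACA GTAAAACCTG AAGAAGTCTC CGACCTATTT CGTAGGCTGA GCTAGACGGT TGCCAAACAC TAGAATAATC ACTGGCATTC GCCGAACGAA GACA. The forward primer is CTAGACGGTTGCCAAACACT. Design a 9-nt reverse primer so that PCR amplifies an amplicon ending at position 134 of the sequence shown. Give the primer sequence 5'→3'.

The forward primer binds at positions 82–101; the product's 3' end on the top strand is position 134.
The reverse primer anneals to the top strand over positions 126–134, i.e. to ACGAAGACA.
Its sequence written 5'→3' is the reverse complement: TGTCTTCGT.

5'-TGTCTTCGT-3'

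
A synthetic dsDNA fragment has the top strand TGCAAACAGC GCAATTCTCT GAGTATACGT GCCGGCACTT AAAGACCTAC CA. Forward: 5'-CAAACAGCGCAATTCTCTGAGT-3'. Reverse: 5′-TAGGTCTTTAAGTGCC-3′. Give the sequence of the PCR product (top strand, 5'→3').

5'-CAAACAGCGCAATTCTCTGAGTATACGTGCCGGCACTTAAAGACCTA-3'

Forward primer CAAACAGCGCAATTCTCTGAGT is found on the top strand at positions 3–24.
Taking the reverse complement of TAGGTCTTTAAGTGCC gives GGCACTTAAAGACCTA, found at positions 34–49 on the template; the primer anneals here to the top strand with its 3' end pointing upstream.
The product is the template from position 3 through 49 (47 bp).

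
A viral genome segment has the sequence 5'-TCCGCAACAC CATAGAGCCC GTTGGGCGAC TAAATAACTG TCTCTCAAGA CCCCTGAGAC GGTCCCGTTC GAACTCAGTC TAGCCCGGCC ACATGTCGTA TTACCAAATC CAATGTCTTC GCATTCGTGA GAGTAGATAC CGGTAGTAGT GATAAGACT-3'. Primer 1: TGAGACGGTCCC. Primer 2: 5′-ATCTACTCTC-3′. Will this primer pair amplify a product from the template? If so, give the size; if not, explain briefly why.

Primer 1 (TGAGACGGTCCC) matches the top strand at positions 55–66; it acts as a forward primer.
Primer 2's reverse complement is GAGAGTAGAT, matching the top strand at positions 129–138; it acts as a reverse primer.
The 3' ends face each other across positions 55–138, giving an 84 bp product.

Yes — an 84 bp product.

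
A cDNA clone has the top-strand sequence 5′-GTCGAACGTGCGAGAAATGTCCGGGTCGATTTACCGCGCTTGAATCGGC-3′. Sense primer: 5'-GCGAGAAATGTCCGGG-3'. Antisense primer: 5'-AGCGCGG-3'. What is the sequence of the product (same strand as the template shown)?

5'-GCGAGAAATGTCCGGGTCGATTTACCGCGCT-3'

Forward primer GCGAGAAATGTCCGGG is found on the top strand at positions 10–25.
Taking the reverse complement of AGCGCGG gives CCGCGCT, found at positions 34–40 on the template; the primer anneals here to the top strand with its 3' end pointing upstream.
The product is the template from position 10 through 40 (31 bp).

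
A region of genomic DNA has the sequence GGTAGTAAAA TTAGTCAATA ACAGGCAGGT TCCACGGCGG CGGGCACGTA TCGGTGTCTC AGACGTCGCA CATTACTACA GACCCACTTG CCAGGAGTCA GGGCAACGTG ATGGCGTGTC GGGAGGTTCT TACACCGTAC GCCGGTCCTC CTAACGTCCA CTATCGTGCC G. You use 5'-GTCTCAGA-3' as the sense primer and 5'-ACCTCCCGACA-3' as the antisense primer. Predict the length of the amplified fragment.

72 bp

Scanning the template, GTCTCAGA occurs at positions 56–63; this primer anneals to the bottom strand there with its 3' end pointing downstream.
Taking the reverse complement of ACCTCCCGACA gives TGTCGGGAGGT, found at positions 117–127 on the template; the primer anneals here to the top strand with its 3' end pointing upstream.
The product runs from position 56 to position 127, so its length is 127 − 56 + 1 = 72 bp.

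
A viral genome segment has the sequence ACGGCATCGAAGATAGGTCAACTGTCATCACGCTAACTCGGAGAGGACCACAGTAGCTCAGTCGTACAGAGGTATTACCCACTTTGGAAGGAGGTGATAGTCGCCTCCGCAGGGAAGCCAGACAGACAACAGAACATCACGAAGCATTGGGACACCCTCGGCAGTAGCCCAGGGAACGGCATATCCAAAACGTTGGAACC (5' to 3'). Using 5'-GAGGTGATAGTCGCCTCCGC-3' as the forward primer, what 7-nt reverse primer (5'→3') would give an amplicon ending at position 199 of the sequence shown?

5'-GTTCCAA-3'

The forward primer binds at positions 91–110; the product's 3' end on the top strand is position 199.
The reverse primer anneals to the top strand over positions 193–199, i.e. to TTGGAAC.
Its sequence written 5'→3' is the reverse complement: GTTCCAA.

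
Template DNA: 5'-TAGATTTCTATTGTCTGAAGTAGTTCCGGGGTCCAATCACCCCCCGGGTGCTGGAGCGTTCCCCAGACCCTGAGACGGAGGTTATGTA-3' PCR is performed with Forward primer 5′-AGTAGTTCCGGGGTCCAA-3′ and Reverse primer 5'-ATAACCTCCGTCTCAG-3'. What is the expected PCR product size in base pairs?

67 bp

Scanning the template, AGTAGTTCCGGGGTCCAA occurs at positions 19–36; this primer anneals to the bottom strand there with its 3' end pointing downstream.
The reverse primer's reverse complement is CTGAGACGGAGGTTAT, which matches the template at positions 70–85.
Product length = (reverse-primer end) − (forward-primer start) + 1 = 85 − 19 + 1 = 67 bp.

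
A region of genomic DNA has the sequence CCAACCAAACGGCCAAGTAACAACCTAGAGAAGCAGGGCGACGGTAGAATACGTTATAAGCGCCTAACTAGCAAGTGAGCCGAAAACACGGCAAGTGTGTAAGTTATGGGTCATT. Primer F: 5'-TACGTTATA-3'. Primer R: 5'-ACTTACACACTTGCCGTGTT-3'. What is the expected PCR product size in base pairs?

The forward primer matches the template at positions 50–58.
The reverse primer's reverse complement is AACACGGCAAGTGTGTAAGT, which matches the template at positions 85–104.
Amplicon spans positions 50–104: 55 bp.

55 bp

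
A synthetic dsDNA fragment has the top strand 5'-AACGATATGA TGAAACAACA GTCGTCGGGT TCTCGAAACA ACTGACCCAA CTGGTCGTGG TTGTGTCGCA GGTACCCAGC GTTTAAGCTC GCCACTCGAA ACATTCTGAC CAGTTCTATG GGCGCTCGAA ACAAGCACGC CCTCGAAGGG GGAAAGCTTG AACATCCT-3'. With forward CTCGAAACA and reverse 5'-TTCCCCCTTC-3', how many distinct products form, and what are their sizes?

The forward primer CTCGAAACA matches the top strand at positions 32–40, 95–103, 125–133.
The reverse primer's reverse complement is GAAGGGGGAA, matching at positions 145–154.
Each forward site pairs with the reverse site to give a product ending at position 154: sizes 123, 60, 30 bp.

Three products: 123 bp, 60 bp, 30 bp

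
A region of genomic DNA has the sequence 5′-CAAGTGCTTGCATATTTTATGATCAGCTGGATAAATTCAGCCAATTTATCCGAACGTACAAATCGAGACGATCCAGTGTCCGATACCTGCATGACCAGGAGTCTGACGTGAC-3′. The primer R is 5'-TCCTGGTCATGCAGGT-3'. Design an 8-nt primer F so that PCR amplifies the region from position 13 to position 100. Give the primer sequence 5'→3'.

5'-TATTTTAT-3'

The reverse primer's reverse complement ACCTGCATGACCAGGA matches the template at positions 85–100; the product starts at position 13.
The forward primer is identical to the top strand over positions 13–20: TATTTTAT.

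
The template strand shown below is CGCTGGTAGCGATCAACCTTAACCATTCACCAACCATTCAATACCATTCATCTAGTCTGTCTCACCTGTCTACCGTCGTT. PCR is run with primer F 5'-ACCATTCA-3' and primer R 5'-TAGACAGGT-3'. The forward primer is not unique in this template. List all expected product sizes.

The forward primer ACCATTCA matches the top strand at positions 22–29, 33–40, 43–50.
The reverse primer's reverse complement is ACCTGTCTA, matching at positions 64–72.
Each forward site pairs with the reverse site to give a product ending at position 72: sizes 51, 40, 30 bp.

51 bp, 40 bp, 30 bp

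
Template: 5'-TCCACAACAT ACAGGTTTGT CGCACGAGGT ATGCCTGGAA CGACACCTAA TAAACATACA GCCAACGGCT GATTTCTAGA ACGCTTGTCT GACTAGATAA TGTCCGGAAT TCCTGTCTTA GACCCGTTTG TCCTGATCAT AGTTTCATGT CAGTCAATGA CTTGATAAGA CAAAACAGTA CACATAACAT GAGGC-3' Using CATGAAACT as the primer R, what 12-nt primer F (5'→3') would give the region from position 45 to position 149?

5'-ACCTAATAAACA-3'

The reverse primer's reverse complement AGTTTCATG matches the template at positions 141–149; the product starts at position 45.
The forward primer is identical to the top strand over positions 45–56: ACCTAATAAACA.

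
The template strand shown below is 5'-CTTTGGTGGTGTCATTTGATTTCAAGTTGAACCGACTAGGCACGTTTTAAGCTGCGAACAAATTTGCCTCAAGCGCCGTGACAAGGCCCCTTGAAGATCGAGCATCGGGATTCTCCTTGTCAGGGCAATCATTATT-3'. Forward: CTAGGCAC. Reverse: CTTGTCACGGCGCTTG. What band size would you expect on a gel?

The forward primer matches the template at positions 36–43.
Taking the reverse complement of CTTGTCACGGCGCTTG gives CAAGCGCCGTGACAAG, found at positions 70–85 on the template; the primer anneals here to the top strand with its 3' end pointing upstream.
Product length = (reverse-primer end) − (forward-primer start) + 1 = 85 − 36 + 1 = 50 bp.

50 bp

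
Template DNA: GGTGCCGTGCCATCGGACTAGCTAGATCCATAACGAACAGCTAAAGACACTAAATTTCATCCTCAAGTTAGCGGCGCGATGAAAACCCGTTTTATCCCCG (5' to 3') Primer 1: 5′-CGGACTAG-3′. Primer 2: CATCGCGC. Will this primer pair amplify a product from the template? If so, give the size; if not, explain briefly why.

Primer 1 (CGGACTAG) matches the top strand at positions 14–21; it acts as a forward primer.
Primer 2's reverse complement is GCGCGATG, matching the top strand at positions 74–81; it acts as a reverse primer.
The 3' ends face each other across positions 14–81, giving a 68 bp product.

Yes — a 68 bp product.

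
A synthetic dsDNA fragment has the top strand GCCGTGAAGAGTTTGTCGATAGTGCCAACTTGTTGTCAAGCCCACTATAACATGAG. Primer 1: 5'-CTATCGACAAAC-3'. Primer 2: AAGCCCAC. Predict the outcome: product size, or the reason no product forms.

Primer 1 (CTATCGACAAAC) has reverse complement GTTTGTCGATAG, which matches the top strand at positions 11–22; primer 1 anneals to the top strand there with its 3' end pointing upstream toward position 11.
Primer 2 (AAGCCCAC) matches the top strand directly at positions 38–45; it anneals to the bottom strand with its 3' end pointing downstream toward position 45.
The 3' ends diverge (primer 1 extends toward position 1, primer 2 toward position 56), so the primers never converge on a shared product.

No product — the primers' 3' ends point away from each other.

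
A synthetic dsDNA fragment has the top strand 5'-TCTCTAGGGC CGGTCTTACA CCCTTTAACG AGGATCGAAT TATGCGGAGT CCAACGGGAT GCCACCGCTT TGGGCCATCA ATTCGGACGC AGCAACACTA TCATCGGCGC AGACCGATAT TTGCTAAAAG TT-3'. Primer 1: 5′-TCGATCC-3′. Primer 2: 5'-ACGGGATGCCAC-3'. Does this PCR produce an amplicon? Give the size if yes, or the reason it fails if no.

No product — the primers' 3' ends point away from each other.

Primer 1 (TCGATCC) has reverse complement GGATCGA, which matches the top strand at positions 32–38; primer 1 anneals to the top strand there with its 3' end pointing upstream toward position 32.
Primer 2 (ACGGGATGCCAC) matches the top strand directly at positions 54–65; it anneals to the bottom strand with its 3' end pointing downstream toward position 65.
The 3' ends diverge (primer 1 extends toward position 1, primer 2 toward position 132), so the primers never converge on a shared product.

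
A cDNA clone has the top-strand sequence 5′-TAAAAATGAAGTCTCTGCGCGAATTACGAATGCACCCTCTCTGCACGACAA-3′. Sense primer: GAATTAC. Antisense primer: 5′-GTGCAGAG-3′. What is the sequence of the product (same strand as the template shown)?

5'-GAATTACGAATGCACCCTCTCTGCAC-3'

Scanning the template, GAATTAC occurs at positions 21–27; this primer anneals to the bottom strand there with its 3' end pointing downstream.
The reverse primer's reverse complement is CTCTGCAC, which matches the template at positions 39–46.
The product is the template from position 21 through 46 (26 bp).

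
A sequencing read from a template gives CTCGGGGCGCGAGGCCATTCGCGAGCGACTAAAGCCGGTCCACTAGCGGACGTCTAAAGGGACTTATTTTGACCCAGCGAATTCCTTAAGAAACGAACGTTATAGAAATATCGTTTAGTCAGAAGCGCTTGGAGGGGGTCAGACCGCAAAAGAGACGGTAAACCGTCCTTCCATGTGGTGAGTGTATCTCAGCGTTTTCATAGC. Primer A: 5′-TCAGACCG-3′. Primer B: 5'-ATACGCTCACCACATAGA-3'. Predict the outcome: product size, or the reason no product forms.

No product — primer B has no binding site in the template.

Primer B (ATACGCTCACCACATAGA) does not match the top strand, and its reverse complement TCTATGTGGTGAGCGTAT does not match either.
With no annealing site for primer B, no amplification occurs.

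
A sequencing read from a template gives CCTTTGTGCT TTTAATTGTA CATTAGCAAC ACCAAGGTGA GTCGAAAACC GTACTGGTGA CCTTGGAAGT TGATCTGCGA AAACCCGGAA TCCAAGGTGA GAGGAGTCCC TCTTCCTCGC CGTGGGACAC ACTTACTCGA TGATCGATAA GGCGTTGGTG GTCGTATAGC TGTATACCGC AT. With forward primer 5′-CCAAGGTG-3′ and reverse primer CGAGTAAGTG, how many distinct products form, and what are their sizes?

The forward primer CCAAGGTG matches the top strand at positions 32–39, 92–99.
The reverse primer's reverse complement is CACTTACTCG, matching at positions 130–139.
Each forward site pairs with the reverse site to give a product ending at position 139: sizes 108, 48 bp.

Two products: 108 bp, 48 bp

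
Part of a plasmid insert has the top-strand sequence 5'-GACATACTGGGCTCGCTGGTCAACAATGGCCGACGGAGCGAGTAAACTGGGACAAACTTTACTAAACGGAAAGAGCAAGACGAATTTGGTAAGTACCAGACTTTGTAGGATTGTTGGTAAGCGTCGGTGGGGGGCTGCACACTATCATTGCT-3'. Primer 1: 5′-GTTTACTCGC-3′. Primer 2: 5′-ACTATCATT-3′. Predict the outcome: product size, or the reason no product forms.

Primer 1 (GTTTACTCGC) has reverse complement GCGAGTAAAC, which matches the top strand at positions 38–47; primer 1 anneals to the top strand there with its 3' end pointing upstream toward position 38.
Primer 2 (ACTATCATT) matches the top strand directly at positions 141–149; it anneals to the bottom strand with its 3' end pointing downstream toward position 149.
The 3' ends diverge (primer 1 extends toward position 1, primer 2 toward position 152), so the primers never converge on a shared product.

No product — the primers' 3' ends point away from each other.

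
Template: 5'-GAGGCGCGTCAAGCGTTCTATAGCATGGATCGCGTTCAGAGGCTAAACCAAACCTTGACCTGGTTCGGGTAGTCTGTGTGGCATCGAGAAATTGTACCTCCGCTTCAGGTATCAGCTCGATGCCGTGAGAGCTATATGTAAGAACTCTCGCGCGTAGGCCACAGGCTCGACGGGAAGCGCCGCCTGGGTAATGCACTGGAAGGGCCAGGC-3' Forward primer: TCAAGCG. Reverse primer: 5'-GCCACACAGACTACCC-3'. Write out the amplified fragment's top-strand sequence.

Forward primer TCAAGCG is found on the top strand at positions 9–15.
The reverse primer's reverse complement is GGGTAGTCTGTGTGGC, which matches the template at positions 67–82.
The product is the template from position 9 through 82 (74 bp).

5'-TCAAGCGTTCTATAGCATGGATCGCGTTCAGAGGCTAAACCAAACCTTGACCTGGTTCGGGTAGTCTGTGTGGC-3'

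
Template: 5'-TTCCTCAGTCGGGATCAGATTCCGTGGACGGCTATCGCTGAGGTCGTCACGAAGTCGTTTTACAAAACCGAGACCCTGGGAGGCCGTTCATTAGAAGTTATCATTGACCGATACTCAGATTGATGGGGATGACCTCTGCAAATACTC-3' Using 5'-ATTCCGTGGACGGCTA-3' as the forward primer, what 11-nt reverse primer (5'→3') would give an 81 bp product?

The forward primer binds at positions 19–34, so an 81 bp product ends at position 19 + 81 − 1 = 99.
The reverse primer anneals to the top strand over positions 89–99, i.e. to CATTAGAAGTT.
Its sequence written 5'→3' is the reverse complement: AACTTCTAATG.

5'-AACTTCTAATG-3'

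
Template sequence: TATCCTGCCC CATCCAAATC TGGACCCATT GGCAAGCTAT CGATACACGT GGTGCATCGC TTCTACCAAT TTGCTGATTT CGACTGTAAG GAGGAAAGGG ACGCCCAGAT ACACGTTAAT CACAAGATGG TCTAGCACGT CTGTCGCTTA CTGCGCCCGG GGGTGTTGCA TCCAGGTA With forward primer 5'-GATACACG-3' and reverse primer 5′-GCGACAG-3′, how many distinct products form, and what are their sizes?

Two products: 106 bp, 40 bp

The forward primer GATACACG matches the top strand at positions 42–49, 108–115.
The reverse primer's reverse complement is CTGTCGC, matching at positions 141–147.
Each forward site pairs with the reverse site to give a product ending at position 147: sizes 106, 40 bp.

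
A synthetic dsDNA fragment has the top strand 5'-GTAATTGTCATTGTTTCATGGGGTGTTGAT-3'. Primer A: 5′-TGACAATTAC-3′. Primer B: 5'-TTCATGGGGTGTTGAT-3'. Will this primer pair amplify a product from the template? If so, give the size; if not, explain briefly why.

Primer A (TGACAATTAC) has reverse complement GTAATTGTCA, which matches the top strand at positions 1–10; primer A anneals to the top strand there with its 3' end pointing upstream toward position 1.
Primer B (TTCATGGGGTGTTGAT) matches the top strand directly at positions 15–30; it anneals to the bottom strand with its 3' end pointing downstream toward position 30.
The 3' ends diverge (primer A extends toward position 1, primer B toward position 30), so the primers never converge on a shared product.

No product — the primers' 3' ends point away from each other.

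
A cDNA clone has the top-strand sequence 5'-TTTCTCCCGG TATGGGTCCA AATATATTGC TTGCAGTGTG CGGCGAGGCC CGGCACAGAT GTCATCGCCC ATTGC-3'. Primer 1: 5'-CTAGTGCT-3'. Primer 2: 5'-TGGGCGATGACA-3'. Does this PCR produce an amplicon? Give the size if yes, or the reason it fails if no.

Primer 1 (CTAGTGCT) does not match the top strand, and its reverse complement AGCACTAG does not match either.
With no annealing site for primer 1, no amplification occurs.

No product — primer 1 has no binding site in the template.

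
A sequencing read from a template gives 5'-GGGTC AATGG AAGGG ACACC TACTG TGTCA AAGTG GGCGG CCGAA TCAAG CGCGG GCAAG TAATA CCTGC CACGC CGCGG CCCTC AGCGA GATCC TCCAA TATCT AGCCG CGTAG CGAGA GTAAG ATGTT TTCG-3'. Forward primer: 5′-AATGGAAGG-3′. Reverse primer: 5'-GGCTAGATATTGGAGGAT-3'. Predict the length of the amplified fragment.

104 bp

Scanning the template, AATGGAAGG occurs at positions 6–14; this primer anneals to the bottom strand there with its 3' end pointing downstream.
Reverse complement of the reverse primer: ATCCTCCAATATCTAGCC. This occurs on the top strand at positions 92–109.
The product runs from position 6 to position 109, so its length is 109 − 6 + 1 = 104 bp.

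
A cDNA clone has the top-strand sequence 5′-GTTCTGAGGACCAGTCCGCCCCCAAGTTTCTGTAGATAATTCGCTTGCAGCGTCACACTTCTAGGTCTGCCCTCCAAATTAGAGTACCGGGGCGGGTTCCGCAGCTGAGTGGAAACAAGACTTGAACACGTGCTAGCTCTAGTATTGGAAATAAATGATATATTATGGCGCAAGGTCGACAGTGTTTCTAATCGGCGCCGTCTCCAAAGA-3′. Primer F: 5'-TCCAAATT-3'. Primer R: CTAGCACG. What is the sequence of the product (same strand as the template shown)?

5'-TCCAAATTAGAGTACCGGGGCGGGTTCCGCAGCTGAGTGGAAACAAGACTTGAACACGTGCTAG-3'

The forward primer matches the template at positions 73–80.
Taking the reverse complement of CTAGCACG gives CGTGCTAG, found at positions 129–136 on the template; the primer anneals here to the top strand with its 3' end pointing upstream.
The product is the template from position 73 through 136 (64 bp).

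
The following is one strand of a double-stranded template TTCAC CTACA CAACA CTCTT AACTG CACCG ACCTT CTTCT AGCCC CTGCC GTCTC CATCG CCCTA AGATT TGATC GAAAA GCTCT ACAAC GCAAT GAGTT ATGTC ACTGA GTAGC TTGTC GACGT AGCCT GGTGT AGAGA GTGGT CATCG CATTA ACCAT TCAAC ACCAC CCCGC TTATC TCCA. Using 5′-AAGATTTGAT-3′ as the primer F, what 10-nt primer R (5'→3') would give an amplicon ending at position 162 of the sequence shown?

5'-GAATGGTTAA-3'

The forward primer binds at positions 65–74; the product's 3' end on the top strand is position 162.
The reverse primer anneals to the top strand over positions 153–162, i.e. to TTAACCATTC.
Its sequence written 5'→3' is the reverse complement: GAATGGTTAA.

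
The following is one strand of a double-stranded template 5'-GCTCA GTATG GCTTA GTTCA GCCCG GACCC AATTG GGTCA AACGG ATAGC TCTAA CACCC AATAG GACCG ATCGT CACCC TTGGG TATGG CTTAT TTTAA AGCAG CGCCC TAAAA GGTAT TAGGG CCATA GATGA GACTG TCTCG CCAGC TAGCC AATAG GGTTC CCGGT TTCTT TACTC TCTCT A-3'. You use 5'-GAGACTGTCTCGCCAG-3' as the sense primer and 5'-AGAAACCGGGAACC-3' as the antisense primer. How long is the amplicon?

41 bp

The forward primer matches the template at positions 134–149.
Reverse complement of the reverse primer: GGTTCCCGGTTTCT. This occurs on the top strand at positions 161–174.
Amplicon spans positions 134–174: 41 bp.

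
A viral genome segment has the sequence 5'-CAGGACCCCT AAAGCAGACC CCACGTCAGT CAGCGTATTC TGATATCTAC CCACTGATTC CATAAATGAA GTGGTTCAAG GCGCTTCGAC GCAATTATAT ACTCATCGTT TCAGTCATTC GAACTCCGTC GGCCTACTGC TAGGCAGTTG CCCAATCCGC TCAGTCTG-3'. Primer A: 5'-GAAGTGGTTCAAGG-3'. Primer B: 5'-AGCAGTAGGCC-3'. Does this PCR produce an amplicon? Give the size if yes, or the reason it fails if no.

Primer A (GAAGTGGTTCAAGG) matches the top strand at positions 68–81; it acts as a forward primer.
Primer B's reverse complement is GGCCTACTGCT, matching the top strand at positions 131–141; it acts as a reverse primer.
The 3' ends face each other across positions 68–141, giving a 74 bp product.

Yes — a 74 bp product.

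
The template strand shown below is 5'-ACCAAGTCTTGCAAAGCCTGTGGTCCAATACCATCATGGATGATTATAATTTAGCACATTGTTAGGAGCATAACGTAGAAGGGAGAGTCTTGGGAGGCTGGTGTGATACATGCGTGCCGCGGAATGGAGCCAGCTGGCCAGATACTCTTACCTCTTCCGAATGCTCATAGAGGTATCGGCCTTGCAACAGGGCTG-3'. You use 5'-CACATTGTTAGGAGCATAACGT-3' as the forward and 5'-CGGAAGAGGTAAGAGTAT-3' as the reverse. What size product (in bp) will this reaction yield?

105 bp

Scanning the template, CACATTGTTAGGAGCATAACGT occurs at positions 55–76; this primer anneals to the bottom strand there with its 3' end pointing downstream.
The reverse primer's reverse complement is ATACTCTTACCTCTTCCG, which matches the template at positions 142–159.
The product runs from position 55 to position 159, so its length is 159 − 55 + 1 = 105 bp.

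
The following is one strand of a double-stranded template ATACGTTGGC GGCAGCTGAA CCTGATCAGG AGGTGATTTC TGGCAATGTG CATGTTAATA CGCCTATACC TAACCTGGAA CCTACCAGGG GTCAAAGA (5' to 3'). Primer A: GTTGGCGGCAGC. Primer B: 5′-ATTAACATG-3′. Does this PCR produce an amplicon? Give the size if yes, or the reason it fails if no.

Primer A (GTTGGCGGCAGC) matches the top strand at positions 5–16; it acts as a forward primer.
Primer B's reverse complement is CATGTTAAT, matching the top strand at positions 51–59; it acts as a reverse primer.
The 3' ends face each other across positions 5–59, giving a 55 bp product.

Yes — a 55 bp product.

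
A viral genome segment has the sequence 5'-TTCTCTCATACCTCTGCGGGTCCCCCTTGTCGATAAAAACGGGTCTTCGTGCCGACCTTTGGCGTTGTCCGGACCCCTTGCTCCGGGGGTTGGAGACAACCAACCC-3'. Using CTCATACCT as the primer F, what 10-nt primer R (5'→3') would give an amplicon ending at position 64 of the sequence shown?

The forward primer binds at positions 5–13; the product's 3' end on the top strand is position 64.
The reverse primer anneals to the top strand over positions 55–64, i.e. to ACCTTTGGCG.
Its sequence written 5'→3' is the reverse complement: CGCCAAAGGT.

5'-CGCCAAAGGT-3'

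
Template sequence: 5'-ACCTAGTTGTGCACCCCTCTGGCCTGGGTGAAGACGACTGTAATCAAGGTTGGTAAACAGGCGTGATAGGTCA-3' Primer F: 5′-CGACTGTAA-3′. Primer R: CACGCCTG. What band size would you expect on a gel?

Forward primer CGACTGTAA is found on the top strand at positions 35–43.
The reverse primer's reverse complement is CAGGCGTG, which matches the template at positions 58–65.
Amplicon spans positions 35–65: 31 bp.

31 bp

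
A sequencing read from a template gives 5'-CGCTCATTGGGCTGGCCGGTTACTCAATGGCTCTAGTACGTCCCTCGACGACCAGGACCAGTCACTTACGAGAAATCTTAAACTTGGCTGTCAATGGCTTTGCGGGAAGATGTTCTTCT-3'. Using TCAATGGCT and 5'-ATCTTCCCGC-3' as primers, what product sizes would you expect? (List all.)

The forward primer TCAATGGCT matches the top strand at positions 24–32, 91–99.
The reverse primer's reverse complement is GCGGGAAGAT, matching at positions 102–111.
Each forward site pairs with the reverse site to give a product ending at position 111: sizes 88, 21 bp.

88 bp, 21 bp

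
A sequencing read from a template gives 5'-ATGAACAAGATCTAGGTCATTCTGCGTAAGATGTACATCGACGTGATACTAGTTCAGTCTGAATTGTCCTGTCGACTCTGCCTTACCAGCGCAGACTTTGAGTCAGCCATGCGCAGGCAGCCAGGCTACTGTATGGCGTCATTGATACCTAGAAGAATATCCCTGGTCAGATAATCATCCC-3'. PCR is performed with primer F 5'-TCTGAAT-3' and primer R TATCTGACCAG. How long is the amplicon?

The forward primer matches the template at positions 58–64.
Taking the reverse complement of TATCTGACCAG gives CTGGTCAGATA, found at positions 163–173 on the template; the primer anneals here to the top strand with its 3' end pointing upstream.
Amplicon spans positions 58–173: 116 bp.

116 bp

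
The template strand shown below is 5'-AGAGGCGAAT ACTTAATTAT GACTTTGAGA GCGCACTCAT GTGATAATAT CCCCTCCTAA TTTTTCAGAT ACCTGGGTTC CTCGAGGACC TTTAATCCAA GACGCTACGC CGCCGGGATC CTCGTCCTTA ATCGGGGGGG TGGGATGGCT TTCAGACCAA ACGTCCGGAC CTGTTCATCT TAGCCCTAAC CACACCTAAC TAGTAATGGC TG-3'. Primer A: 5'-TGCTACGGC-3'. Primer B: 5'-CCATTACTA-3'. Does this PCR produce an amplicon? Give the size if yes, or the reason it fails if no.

No product — primer A has no binding site in the template.

Primer A (TGCTACGGC) does not match the top strand, and its reverse complement GCCGTAGCA does not match either.
With no annealing site for primer A, no amplification occurs.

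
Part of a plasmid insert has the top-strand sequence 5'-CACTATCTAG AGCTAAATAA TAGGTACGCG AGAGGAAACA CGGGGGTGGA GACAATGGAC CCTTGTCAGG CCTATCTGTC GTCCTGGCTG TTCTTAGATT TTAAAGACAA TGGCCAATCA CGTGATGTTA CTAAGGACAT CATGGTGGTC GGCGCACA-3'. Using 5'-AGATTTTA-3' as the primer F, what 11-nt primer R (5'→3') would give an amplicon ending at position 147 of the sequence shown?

The forward primer binds at positions 96–103; the product's 3' end on the top strand is position 147.
The reverse primer anneals to the top strand over positions 137–147, i.e. to ACATCATGGTG.
Its sequence written 5'→3' is the reverse complement: CACCATGATGT.

5'-CACCATGATGT-3'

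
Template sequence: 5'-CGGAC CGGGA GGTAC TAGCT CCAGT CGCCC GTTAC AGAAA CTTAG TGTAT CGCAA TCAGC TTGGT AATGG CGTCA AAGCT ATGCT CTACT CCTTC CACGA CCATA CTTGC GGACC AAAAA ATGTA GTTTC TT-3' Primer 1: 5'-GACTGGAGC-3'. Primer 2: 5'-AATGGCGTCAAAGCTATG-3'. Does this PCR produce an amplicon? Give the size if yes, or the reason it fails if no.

No product — the primers' 3' ends point away from each other.

Primer 1 (GACTGGAGC) has reverse complement GCTCCAGTC, which matches the top strand at positions 18–26; primer 1 anneals to the top strand there with its 3' end pointing upstream toward position 18.
Primer 2 (AATGGCGTCAAAGCTATG) matches the top strand directly at positions 66–83; it anneals to the bottom strand with its 3' end pointing downstream toward position 83.
The 3' ends diverge (primer 1 extends toward position 1, primer 2 toward position 132), so the primers never converge on a shared product.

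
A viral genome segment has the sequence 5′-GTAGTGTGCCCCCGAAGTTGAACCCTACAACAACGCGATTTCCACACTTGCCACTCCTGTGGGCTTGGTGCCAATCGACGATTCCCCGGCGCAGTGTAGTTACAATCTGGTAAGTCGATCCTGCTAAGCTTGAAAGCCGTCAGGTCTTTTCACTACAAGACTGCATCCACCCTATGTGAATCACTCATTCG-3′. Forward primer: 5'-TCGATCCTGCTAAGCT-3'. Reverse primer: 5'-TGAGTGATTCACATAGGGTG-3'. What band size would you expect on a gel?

The forward primer matches the template at positions 115–130.
The reverse primer's reverse complement is CACCCTATGTGAATCACTCA, which matches the template at positions 168–187.
Product length = (reverse-primer end) − (forward-primer start) + 1 = 187 − 115 + 1 = 73 bp.

73 bp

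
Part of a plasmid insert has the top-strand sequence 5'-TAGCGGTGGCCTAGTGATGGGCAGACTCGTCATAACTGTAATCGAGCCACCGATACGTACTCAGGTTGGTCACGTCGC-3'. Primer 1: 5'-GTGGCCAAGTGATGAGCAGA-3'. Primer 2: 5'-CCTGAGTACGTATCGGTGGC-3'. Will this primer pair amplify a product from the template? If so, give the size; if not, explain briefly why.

Primer 1 (GTGGCCAAGTGATGAGCAGA) does not match the top strand, and its reverse complement TCTGCTCATCACTTGGCCAC does not match either.
With no annealing site for primer 1, no amplification occurs.

No product — primer 1 has no binding site in the template.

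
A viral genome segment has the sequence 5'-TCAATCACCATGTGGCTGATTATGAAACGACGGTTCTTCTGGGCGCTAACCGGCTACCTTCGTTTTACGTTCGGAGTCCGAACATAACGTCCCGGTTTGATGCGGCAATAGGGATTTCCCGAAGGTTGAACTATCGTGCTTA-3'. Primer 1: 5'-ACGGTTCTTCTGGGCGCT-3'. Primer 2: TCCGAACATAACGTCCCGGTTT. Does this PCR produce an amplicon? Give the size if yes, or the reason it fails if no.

Primer 1 (ACGGTTCTTCTGGGCGCT) matches the top strand at positions 30–47 (3' end points downstream).
Primer 2 (TCCGAACATAACGTCCCGGTTT) also matches the top strand directly, at positions 77–98 — its reverse complement AAACCGGGACGTTATGTTCGGA is not present.
Both primers anneal to the bottom strand with 3' ends pointing the same way, so neither can prime synthesis back toward the other.

No product — both primers anneal to the same strand and extend in the same direction.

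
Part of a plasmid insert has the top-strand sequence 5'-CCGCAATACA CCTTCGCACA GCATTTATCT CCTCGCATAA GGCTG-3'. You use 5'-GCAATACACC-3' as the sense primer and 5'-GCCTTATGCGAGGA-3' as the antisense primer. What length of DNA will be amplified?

The forward primer matches the template at positions 3–12.
Reverse complement of the reverse primer: TCCTCGCATAAGGC. This occurs on the top strand at positions 30–43.
Product length = (reverse-primer end) − (forward-primer start) + 1 = 43 − 3 + 1 = 41 bp.

41 bp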